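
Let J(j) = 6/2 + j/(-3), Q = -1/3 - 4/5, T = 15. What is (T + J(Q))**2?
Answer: 683929/2025 ≈ 337.74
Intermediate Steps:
Q = -17/15 (Q = -1*1/3 - 4*1/5 = -1/3 - 4/5 = -17/15 ≈ -1.1333)
J(j) = 3 - j/3 (J(j) = 6*(1/2) + j*(-1/3) = 3 - j/3)
(T + J(Q))**2 = (15 + (3 - 1/3*(-17/15)))**2 = (15 + (3 + 17/45))**2 = (15 + 152/45)**2 = (827/45)**2 = 683929/2025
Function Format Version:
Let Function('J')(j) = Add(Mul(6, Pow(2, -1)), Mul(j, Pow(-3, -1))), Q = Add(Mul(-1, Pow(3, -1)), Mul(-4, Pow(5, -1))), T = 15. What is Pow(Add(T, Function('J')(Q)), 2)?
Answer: Rational(683929, 2025) ≈ 337.74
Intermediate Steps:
Q = Rational(-17, 15) (Q = Add(Mul(-1, Rational(1, 3)), Mul(-4, Rational(1, 5))) = Add(Rational(-1, 3), Rational(-4, 5)) = Rational(-17, 15) ≈ -1.1333)
Function('J')(j) = Add(3, Mul(Rational(-1, 3), j)) (Function('J')(j) = Add(Mul(6, Rational(1, 2)), Mul(j, Rational(-1, 3))) = Add(3, Mul(Rational(-1, 3), j)))
Pow(Add(T, Function('J')(Q)), 2) = Pow(Add(15, Add(3, Mul(Rational(-1, 3), Rational(-17, 15)))), 2) = Pow(Add(15, Add(3, Rational(17, 45))), 2) = Pow(Add(15, Rational(152, 45)), 2) = Pow(Rational(827, 45), 2) = Rational(683929, 2025)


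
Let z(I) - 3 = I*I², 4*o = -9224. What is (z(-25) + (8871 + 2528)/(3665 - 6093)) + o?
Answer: -43540583/2428 ≈ -17933.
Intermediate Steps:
o = -2306 (o = (¼)*(-9224) = -2306)
z(I) = 3 + I³ (z(I) = 3 + I*I² = 3 + I³)
(z(-25) + (8871 + 2528)/(3665 - 6093)) + o = ((3 + (-25)³) + (8871 + 2528)/(3665 - 6093)) - 2306 = ((3 - 15625) + 11399/(-2428)) - 2306 = (-15622 + 11399*(-1/2428)) - 2306 = (-15622 - 11399/2428) - 2306 = -37941615/2428 - 2306 = -43540583/2428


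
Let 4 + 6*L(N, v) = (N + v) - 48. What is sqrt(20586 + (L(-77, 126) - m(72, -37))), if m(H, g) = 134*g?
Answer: sqrt(102174)/2 ≈ 159.82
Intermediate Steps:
L(N, v) = -26/3 + N/6 + v/6 (L(N, v) = -2/3 + ((N + v) - 48)/6 = -2/3 + (-48 + N + v)/6 = -2/3 + (-8 + N/6 + v/6) = -26/3 + N/6 + v/6)
sqrt(20586 + (L(-77, 126) - m(72, -37))) = sqrt(20586 + ((-26/3 + (1/6)*(-77) + (1/6)*126) - 134*(-37))) = sqrt(20586 + ((-26/3 - 77/6 + 21) - 1*(-4958))) = sqrt(20586 + (-1/2 + 4958)) = sqrt(20586 + 9915/2) = sqrt(51087/2) = sqrt(102174)/2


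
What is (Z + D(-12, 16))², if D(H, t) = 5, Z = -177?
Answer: 29584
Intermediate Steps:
(Z + D(-12, 16))² = (-177 + 5)² = (-172)² = 29584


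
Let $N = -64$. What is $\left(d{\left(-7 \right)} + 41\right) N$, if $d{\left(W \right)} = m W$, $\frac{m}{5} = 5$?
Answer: $8576$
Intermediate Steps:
$m = 25$ ($m = 5 \cdot 5 = 25$)
$d{\left(W \right)} = 25 W$
$\left(d{\left(-7 \right)} + 41\right) N = \left(25 \left(-7\right) + 41\right) \left(-64\right) = \left(-175 + 41\right) \left(-64\right) = \left(-134\right) \left(-64\right) = 8576$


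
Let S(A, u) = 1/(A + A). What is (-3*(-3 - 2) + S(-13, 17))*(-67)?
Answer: -26063/26 ≈ -1002.4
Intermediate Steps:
S(A, u) = 1/(2*A)
(-3*(-3 - 2) + S(-13, 17))*(-67) = (-3*(-3 - 2) + (½)/(-13))*(-67) = (-3*(-5) + (½)*(-1/13))*(-67) = (15 - 1/26)*(-67) = (389/26)*(-67) = -26063/26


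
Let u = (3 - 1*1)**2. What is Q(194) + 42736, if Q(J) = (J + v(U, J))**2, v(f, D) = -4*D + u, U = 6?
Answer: 376820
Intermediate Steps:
u = 4 (u = (3 - 1)**2 = 2**2 = 4)
v(f, D) = 4 - 4*D (v(f, D) = -4*D + 4 = 4 - 4*D)
Q(J) = (4 - 3*J)**2 (Q(J) = (J + (4 - 4*J))**2 = (4 - 3*J)**2)
Q(194) + 42736 = (-4 + 3*194)**2 + 42736 = (-4 + 582)**2 + 42736 = 578**2 + 42736 = 334084 + 42736 = 376820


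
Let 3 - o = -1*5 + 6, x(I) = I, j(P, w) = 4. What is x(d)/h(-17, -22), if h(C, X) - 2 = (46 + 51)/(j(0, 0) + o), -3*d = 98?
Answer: -196/109 ≈ -1.7982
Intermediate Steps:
d = -98/3 (d = -1/3*98 = -98/3 ≈ -32.667)
o = 2 (o = 3 - (-1*5 + 6) = 3 - (-5 + 6) = 3 - 1*1 = 3 - 1 = 2)
h(C, X) = 109/6 (h(C, X) = 2 + (46 + 51)/(4 + 2) = 2 + 97/6 = 109/6)
x(d)/h(-17, -22) = -98/(3*109/6) = -98/3*6/109 = -196/109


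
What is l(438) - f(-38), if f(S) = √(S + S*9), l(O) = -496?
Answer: -496 - 2*I*√95 ≈ -496.0 - 19.494*I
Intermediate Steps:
f(S) = √10*√S (f(S) = √(S + 9*S) = √(10*S) = √10*√S)
l(438) - f(-38) = -496 - √10*√(-38) = -496 - √10*I*√38 = -496 - 2*I*√95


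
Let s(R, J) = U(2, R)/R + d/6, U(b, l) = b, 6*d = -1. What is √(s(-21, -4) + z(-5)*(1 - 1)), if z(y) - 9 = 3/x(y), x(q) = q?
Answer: I*√217/42 ≈ 0.35074*I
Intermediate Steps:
d = -⅙ (d = (⅙)*(-1) = -⅙ ≈ -0.16667)
z(y) = 9 + 3/y
s(R, J) = -1/36 + 2/R (s(R, J) = 2/R - ⅙/6 = 2/R - ⅙*⅙ = 2/R - 1/36 = -1/36 + 2/R)
√(s(-21, -4) + z(-5)*(1 - 1)) = √((1/36)*(72 - 1*(-21))/(-21) + (9 + 3/(-5))*(1 - 1)) = √((1/36)*(-1/21)*(72 + 21) + (9 + 3*(-⅕))*0) = √((1/36)*(-1/21)*93 + (9 - ⅗)*0) = √(-31/252 + (42/5)*0) = √(-31/252 + 0) = √(-31/252) = I*√217/42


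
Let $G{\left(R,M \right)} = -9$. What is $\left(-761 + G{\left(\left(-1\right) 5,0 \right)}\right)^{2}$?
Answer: $592900$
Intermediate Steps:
$\left(-761 + G{\left(\left(-1\right) 5,0 \right)}\right)^{2} = \left(-761 - 9\right)^{2} = \left(-770\right)^{2} = 592900$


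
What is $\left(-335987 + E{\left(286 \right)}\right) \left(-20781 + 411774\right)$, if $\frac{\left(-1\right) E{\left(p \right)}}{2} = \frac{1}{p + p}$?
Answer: $- \frac{37571410007019}{286} \approx -1.3137 \cdot 10^{11}$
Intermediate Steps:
$E{\left(p \right)} = - \frac{1}{p}$ ($E{\left(p \right)} = - \frac{2}{p + p} = - \frac{2}{2 p} = - 2 \frac{1}{2 p} = - \frac{1}{p}$)
$\left(-335987 + E{\left(286 \right)}\right) \left(-20781 + 411774\right) = \left(-335987 - \frac{1}{286}\right) \left(-20781 + 411774\right) = \left(-335987 - \frac{1}{286}\right) 390993 = \left(- \frac{96092283}{286}\right) 390993 = - \frac{37571410007019}{286}$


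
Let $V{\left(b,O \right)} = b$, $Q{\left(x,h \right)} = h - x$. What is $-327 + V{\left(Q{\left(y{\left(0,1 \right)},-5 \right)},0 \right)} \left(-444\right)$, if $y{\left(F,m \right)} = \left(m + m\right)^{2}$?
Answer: $3669$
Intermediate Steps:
$y{\left(F,m \right)} = 4 m^{2}$ ($y{\left(F,m \right)} = \left(2 m\right)^{2} = 4 m^{2}$)
$-327 + V{\left(Q{\left(y{\left(0,1 \right)},-5 \right)},0 \right)} \left(-444\right) = -327 + \left(-5 - 4 \cdot 1^{2}\right) \left(-444\right) = -327 + \left(-5 - 4 \cdot 1\right) \left(-444\right) = -327 + \left(-5 - 4\right) \left(-444\right) = -327 - -3996 = -327 + 3996 = 3669$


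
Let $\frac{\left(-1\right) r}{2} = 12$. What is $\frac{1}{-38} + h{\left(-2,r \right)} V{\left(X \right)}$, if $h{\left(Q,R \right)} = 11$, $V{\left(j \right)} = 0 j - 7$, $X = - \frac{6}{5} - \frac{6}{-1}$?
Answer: $- \frac{2927}{38} \approx -77.026$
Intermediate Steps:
$X = \frac{24}{5}$ ($X = \left(-6\right) \frac{1}{5} - -6 = - \frac{6}{5} + 6 = \frac{24}{5} \approx 4.8$)
$V{\left(j \right)} = -7$ ($V{\left(j \right)} = 0 - 7 = -7$)
$r = -24$ ($r = \left(-2\right) 12 = -24$)
$\frac{1}{-38} + h{\left(-2,r \right)} V{\left(X \right)} = \frac{1}{-38} + 11 \left(-7\right) = - \frac{1}{38} - 77 = - \frac{2927}{38}$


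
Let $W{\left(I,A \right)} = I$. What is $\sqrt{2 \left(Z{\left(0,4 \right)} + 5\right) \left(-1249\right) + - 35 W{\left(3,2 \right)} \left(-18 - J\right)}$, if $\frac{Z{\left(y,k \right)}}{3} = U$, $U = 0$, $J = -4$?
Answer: $2 i \sqrt{2755} \approx 104.98 i$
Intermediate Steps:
$Z{\left(y,k \right)} = 0$ ($Z{\left(y,k \right)} = 3 \cdot 0 = 0$)
$\sqrt{2 \left(Z{\left(0,4 \right)} + 5\right) \left(-1249\right) + - 35 W{\left(3,2 \right)} \left(-18 - J\right)} = \sqrt{2 \left(0 + 5\right) \left(-1249\right) + \left(-35\right) 3 \left(-18 - -4\right)} = \sqrt{2 \cdot 5 \left(-1249\right) - 105 \left(-18 + 4\right)} = \sqrt{10 \left(-1249\right) - -1470} = \sqrt{-12490 + 1470} = \sqrt{-11020} = 2 i \sqrt{2755}$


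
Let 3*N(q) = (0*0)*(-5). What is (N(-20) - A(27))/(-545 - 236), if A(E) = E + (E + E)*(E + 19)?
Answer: 2511/781 ≈ 3.2151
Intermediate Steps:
N(q) = 0 (N(q) = ((0*0)*(-5))/3 = (0*(-5))/3 = (⅓)*0 = 0)
A(E) = E + 2*E*(19 + E) (A(E) = E + (2*E)*(19 + E) = E + 2*E*(19 + E))
(N(-20) - A(27))/(-545 - 236) = (0 - 27*(39 + 2*27))/(-545 - 236) = (0 - 27*(39 + 54))/(-781) = -(0 - 27*93)/781 = -(0 - 1*2511)/781 = -(0 - 2511)/781 = -1/781*(-2511) = 2511/781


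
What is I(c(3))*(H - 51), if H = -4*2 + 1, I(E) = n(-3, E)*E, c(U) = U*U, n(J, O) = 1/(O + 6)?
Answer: -174/5 ≈ -34.800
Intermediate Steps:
n(J, O) = 1/(6 + O)
c(U) = U**2
I(E) = E/(6 + E)
H = -7 (H = -8 + 1 = -7)
I(c(3))*(H - 51) = (3**2/(6 + 3**2))*(-7 - 51) = (9/(6 + 9))*(-58) = (9/15)*(-58) = (9*(1/15))*(-58) = (3/5)*(-58) = -174/5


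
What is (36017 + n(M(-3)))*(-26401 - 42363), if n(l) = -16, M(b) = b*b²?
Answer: -2475572764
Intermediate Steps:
M(b) = b³
(36017 + n(M(-3)))*(-26401 - 42363) = (36017 - 16)*(-26401 - 42363) = 36001*(-68764) = -2475572764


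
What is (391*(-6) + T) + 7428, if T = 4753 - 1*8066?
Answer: 1769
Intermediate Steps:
T = -3313 (T = 4753 - 8066 = -3313)
(391*(-6) + T) + 7428 = (391*(-6) - 3313) + 7428 = (-2346 - 3313) + 7428 = -5659 + 7428 = 1769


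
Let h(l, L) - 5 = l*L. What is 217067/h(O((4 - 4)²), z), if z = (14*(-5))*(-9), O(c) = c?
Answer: 217067/5 ≈ 43413.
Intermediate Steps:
z = 630 (z = -70*(-9) = 630)
h(l, L) = 5 + L*l (h(l, L) = 5 + l*L = 5 + L*l)
217067/h(O((4 - 4)²), z) = 217067/(5 + 630*(4 - 4)²) = 217067/(5 + 630*0²) = 217067/(5 + 630*0) = 217067/(5 + 0) = 217067/5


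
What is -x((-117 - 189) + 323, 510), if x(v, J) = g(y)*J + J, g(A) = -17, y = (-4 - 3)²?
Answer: 8160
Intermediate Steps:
y = 49 (y = (-7)² = 49)
x(v, J) = -16*J (x(v, J) = -17*J + J = -16*J)
-x((-117 - 189) + 323, 510) = -(-16)*510 = -1*(-8160) = 8160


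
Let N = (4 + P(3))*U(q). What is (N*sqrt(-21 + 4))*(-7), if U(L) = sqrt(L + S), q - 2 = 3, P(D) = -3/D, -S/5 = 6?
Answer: 105*sqrt(17) ≈ 432.93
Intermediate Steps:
S = -30 (S = -5*6 = -30)
q = 5 (q = 2 + 3 = 5)
U(L) = sqrt(-30 + L) (U(L) = sqrt(L - 30) = sqrt(-30 + L))
N = 15*I (N = (4 - 3/3)*sqrt(-30 + 5) = (4 - 3*1/3)*sqrt(-25) = (4 - 1)*(5*I) = 3*(5*I) = 15*I ≈ 15.0*I)
(N*sqrt(-21 + 4))*(-7) = ((15*I)*sqrt(-21 + 4))*(-7) = ((15*I)*sqrt(-17))*(-7) = ((15*I)*(I*sqrt(17)))*(-7) = -15*sqrt(17)*(-7) = 105*sqrt(17)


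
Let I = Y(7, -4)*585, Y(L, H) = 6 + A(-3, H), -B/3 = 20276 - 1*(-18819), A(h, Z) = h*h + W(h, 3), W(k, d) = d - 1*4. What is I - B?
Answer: 125475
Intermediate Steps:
W(k, d) = -4 + d (W(k, d) = d - 4 = -4 + d)
A(h, Z) = -1 + h² (A(h, Z) = h*h + (-4 + 3) = h² - 1 = -1 + h²)
B = -117285 (B = -3*(20276 - 1*(-18819)) = -3*(20276 + 18819) = -3*39095 = -117285)
Y(L, H) = 14 (Y(L, H) = 6 + (-1 + (-3)²) = 6 + (-1 + 9) = 6 + 8 = 14)
I = 8190 (I = 14*585 = 8190)
I - B = 8190 - 1*(-117285) = 8190 + 117285 = 125475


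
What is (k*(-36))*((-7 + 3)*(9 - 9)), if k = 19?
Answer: 0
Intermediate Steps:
(k*(-36))*((-7 + 3)*(9 - 9)) = (19*(-36))*((-7 + 3)*(9 - 9)) = -(-2736)*0 = -684*0 = 0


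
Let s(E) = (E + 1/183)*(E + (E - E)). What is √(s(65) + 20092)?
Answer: 2*√203590977/183 ≈ 155.94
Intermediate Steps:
s(E) = E*(1/183 + E) (s(E) = (E + 1/183)*(E + 0) = (1/183 + E)*E = E*(1/183 + E))
√(s(65) + 20092) = √(65*(1/183 + 65) + 20092) = √(65*(11896/183) + 20092) = √(773240/183 + 20092) = √(4450076/183) = 2*√203590977/183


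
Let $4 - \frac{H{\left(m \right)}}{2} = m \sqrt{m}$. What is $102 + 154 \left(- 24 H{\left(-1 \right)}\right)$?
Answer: $-29466 - 7392 i \approx -29466.0 - 7392.0 i$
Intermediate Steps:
$H{\left(m \right)} = 8 - 2 m^{\frac{3}{2}}$ ($H{\left(m \right)} = 8 - 2 m \sqrt{m} = 8 - 2 m^{\frac{3}{2}}$)
$102 + 154 \left(- 24 H{\left(-1 \right)}\right) = 102 + 154 \left(- 24 \left(8 - 2 \left(-1\right)^{\frac{3}{2}}\right)\right) = 102 + 154 \left(- 24 \left(8 - 2 \left(- i\right)\right)\right) = 102 + 154 \left(- 24 \left(8 + 2 i\right)\right) = 102 + 154 \left(-192 - 48 i\right) = 102 - \left(29568 + 7392 i\right) = -29466 - 7392 i$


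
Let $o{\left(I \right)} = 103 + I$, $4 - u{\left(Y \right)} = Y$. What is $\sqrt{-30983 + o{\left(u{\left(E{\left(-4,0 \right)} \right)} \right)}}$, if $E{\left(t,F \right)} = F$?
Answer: $2 i \sqrt{7719} \approx 175.72 i$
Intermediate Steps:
$u{\left(Y \right)} = 4 - Y$
$\sqrt{-30983 + o{\left(u{\left(E{\left(-4,0 \right)} \right)} \right)}} = \sqrt{-30983 + \left(103 + \left(4 - 0\right)\right)} = \sqrt{-30983 + \left(103 + \left(4 + 0\right)\right)} = \sqrt{-30983 + \left(103 + 4\right)} = \sqrt{-30983 + 107} = \sqrt{-30876} = 2 i \sqrt{7719}$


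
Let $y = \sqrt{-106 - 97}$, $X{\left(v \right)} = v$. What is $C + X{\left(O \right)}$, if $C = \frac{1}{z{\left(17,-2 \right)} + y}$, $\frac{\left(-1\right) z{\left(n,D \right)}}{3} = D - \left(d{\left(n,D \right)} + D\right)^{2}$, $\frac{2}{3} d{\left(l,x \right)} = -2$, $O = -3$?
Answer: $\frac{- 3 \sqrt{203} + 242 i}{\sqrt{203} - 81 i} \approx -2.988 - 0.0021064 i$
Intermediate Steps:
$d{\left(l,x \right)} = -3$ ($d{\left(l,x \right)} = \frac{3}{2} \left(-2\right) = -3$)
$y = i \sqrt{203}$ ($y = \sqrt{-203} = i \sqrt{203} \approx 14.248 i$)
$z{\left(n,D \right)} = - 3 D + 3 \left(-3 + D\right)^{2}$ ($z{\left(n,D \right)} = - 3 \left(D - \left(-3 + D\right)^{2}\right) = - 3 D + 3 \left(-3 + D\right)^{2}$)
$C = \frac{1}{81 + i \sqrt{203}}$ ($C = \frac{1}{\left(\left(-3\right) \left(-2\right) + 3 \left(-3 - 2\right)^{2}\right) + i \sqrt{203}} = \frac{1}{\left(6 + 3 \left(-5\right)^{2}\right) + i \sqrt{203}} = \frac{1}{\left(6 + 3 \cdot 25\right) + i \sqrt{203}} = \frac{1}{\left(6 + 75\right) + i \sqrt{203}} = \frac{1}{81 + i \sqrt{203}} \approx 0.011975 - 0.0021064 i$)
$C + X{\left(O \right)} = \left(\frac{81}{6764} - \frac{i \sqrt{203}}{6764}\right) - 3 = - \frac{20211}{6764} - \frac{i \sqrt{203}}{6764}$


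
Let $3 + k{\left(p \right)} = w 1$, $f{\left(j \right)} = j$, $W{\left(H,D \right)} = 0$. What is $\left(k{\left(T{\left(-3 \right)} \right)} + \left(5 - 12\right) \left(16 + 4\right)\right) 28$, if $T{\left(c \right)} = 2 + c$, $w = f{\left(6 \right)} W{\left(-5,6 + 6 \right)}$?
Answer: $-4004$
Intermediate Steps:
$w = 0$ ($w = 6 \cdot 0 = 0$)
$k{\left(p \right)} = -3$ ($k{\left(p \right)} = -3 + 0 \cdot 1 = -3 + 0 = -3$)
$\left(k{\left(T{\left(-3 \right)} \right)} + \left(5 - 12\right) \left(16 + 4\right)\right) 28 = \left(-3 + \left(5 - 12\right) \left(16 + 4\right)\right) 28 = \left(-3 - 140\right) 28 = \left(-143\right) 28 = -4004$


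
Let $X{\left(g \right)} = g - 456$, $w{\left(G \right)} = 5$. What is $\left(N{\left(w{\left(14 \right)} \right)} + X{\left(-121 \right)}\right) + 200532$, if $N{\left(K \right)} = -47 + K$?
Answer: $199913$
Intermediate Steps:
$X{\left(g \right)} = -456 + g$
$\left(N{\left(w{\left(14 \right)} \right)} + X{\left(-121 \right)}\right) + 200532 = \left(\left(-47 + 5\right) - 577\right) + 200532 = \left(-42 - 577\right) + 200532 = -619 + 200532 = 199913$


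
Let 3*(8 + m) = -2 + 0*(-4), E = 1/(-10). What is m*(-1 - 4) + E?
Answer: 1297/30 ≈ 43.233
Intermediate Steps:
E = -⅒ ≈ -0.10000
m = -26/3 (m = -8 + (-2 + 0*(-4))/3 = -8 + (-2 + 0)/3 = -8 + (⅓)*(-2) = -8 - ⅔ = -26/3 ≈ -8.6667)
m*(-1 - 4) + E = -26*(-1 - 4)/3 - ⅒ = -26/3*(-5) - ⅒ = 130/3 - ⅒ = 1297/30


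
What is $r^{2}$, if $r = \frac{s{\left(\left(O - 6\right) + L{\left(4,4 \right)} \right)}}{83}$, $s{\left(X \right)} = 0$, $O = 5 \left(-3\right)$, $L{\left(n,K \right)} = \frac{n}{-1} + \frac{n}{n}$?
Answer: $0$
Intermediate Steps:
$L{\left(n,K \right)} = 1 - n$ ($L{\left(n,K \right)} = n \left(-1\right) + 1 = - n + 1 = 1 - n$)
$O = -15$
$r = 0$ ($r = \frac{0}{83} = 0 \cdot \frac{1}{83} = 0$)
$r^{2} = 0^{2} = 0$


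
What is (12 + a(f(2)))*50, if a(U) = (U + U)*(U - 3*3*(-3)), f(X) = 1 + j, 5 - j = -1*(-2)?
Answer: 13000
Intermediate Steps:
j = 3 (j = 5 - (-1)*(-2) = 5 - 1*2 = 5 - 2 = 3)
f(X) = 4 (f(X) = 1 + 3 = 4)
a(U) = 2*U*(27 + U) (a(U) = (2*U)*(U - 9*(-3)) = (2*U)*(U + 27) = (2*U)*(27 + U) = 2*U*(27 + U))
(12 + a(f(2)))*50 = (12 + 2*4*(27 + 4))*50 = (12 + 2*4*31)*50 = (12 + 248)*50 = 260*50 = 13000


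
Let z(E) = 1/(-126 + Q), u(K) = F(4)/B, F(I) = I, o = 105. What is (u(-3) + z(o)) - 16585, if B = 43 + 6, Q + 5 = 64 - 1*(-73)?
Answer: -4875917/294 ≈ -16585.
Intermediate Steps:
Q = 132 (Q = -5 + (64 - 1*(-73)) = -5 + (64 + 73) = -5 + 137 = 132)
B = 49
u(K) = 4/49
z(E) = ⅙ (z(E) = 1/(-126 + 132) = 1/6 = ⅙)
(u(-3) + z(o)) - 16585 = (4/49 + ⅙) - 16585 = 73/294 - 16585 = -4875917/294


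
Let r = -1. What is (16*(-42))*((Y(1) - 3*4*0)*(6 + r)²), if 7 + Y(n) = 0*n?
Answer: 117600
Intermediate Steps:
Y(n) = -7 (Y(n) = -7 + 0*n = -7 + 0 = -7)
(16*(-42))*((Y(1) - 3*4*0)*(6 + r)²) = (16*(-42))*((-7 - 3*4*0)*(6 - 1)²) = -672*(-7 - 12*0)*5² = -672*(-7 + 0)*25 = -(-4704)*25 = -672*(-175) = 117600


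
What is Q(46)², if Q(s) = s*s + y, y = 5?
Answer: 4498641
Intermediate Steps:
Q(s) = 5 + s² (Q(s) = s*s + 5 = s² + 5 = 5 + s²)
Q(46)² = (5 + 46²)² = (5 + 2116)² = 2121² = 4498641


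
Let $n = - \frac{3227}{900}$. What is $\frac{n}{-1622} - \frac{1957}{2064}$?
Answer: $- \frac{118757003}{125542800} \approx -0.94595$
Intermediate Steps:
$n = - \frac{3227}{900}$ ($n = \left(-3227\right) \frac{1}{900} = - \frac{3227}{900} \approx -3.5856$)
$\frac{n}{-1622} - \frac{1957}{2064} = - \frac{3227}{900 \left(-1622\right)} - \frac{1957}{2064} = \left(- \frac{3227}{900}\right) \left(- \frac{1}{1622}\right) - \frac{1957}{2064} = \frac{3227}{1459800} - \frac{1957}{2064} = - \frac{118757003}{125542800}$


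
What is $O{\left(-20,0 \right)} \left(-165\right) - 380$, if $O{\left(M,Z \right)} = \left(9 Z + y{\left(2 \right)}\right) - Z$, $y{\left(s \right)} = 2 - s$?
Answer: $-380$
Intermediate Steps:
$O{\left(M,Z \right)} = 8 Z$ ($O{\left(M,Z \right)} = \left(9 Z + \left(2 - 2\right)\right) - Z = \left(9 Z + 0\right) - Z = 9 Z - Z = 8 Z$)
$O{\left(-20,0 \right)} \left(-165\right) - 380 = 8 \cdot 0 \left(-165\right) - 380 = 0 \left(-165\right) - 380 = 0 - 380 = -380$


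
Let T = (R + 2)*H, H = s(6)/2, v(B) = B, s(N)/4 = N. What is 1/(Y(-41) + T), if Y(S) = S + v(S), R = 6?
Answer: 1/14 ≈ 0.071429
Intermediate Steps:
s(N) = 4*N
H = 12 (H = (4*6)/2 = 24*(1/2) = 12)
Y(S) = 2*S (Y(S) = S + S = 2*S)
T = 96 (T = (6 + 2)*12 = 8*12 = 96)
1/(Y(-41) + T) = 1/(2*(-41) + 96) = 1/(-82 + 96) = 1/14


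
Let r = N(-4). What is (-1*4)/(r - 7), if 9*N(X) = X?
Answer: 36/67 ≈ 0.53731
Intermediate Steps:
N(X) = X/9
r = -4/9 (r = (1/9)*(-4) = -4/9 ≈ -0.44444)
(-1*4)/(r - 7) = (-1*4)/(-4/9 - 7) = -4/(-67/9) = -4*(-9/67) = 36/67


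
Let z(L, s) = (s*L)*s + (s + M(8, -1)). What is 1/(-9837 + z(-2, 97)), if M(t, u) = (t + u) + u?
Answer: -1/28552 ≈ -3.5024e-5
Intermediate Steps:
M(t, u) = t + 2*u
z(L, s) = 6 + s + L*s² (z(L, s) = (s*L)*s + (s + (8 + 2*(-1))) = (L*s)*s + (s + (8 - 2)) = L*s² + (s + 6) = L*s² + (6 + s) = 6 + s + L*s²)
1/(-9837 + z(-2, 97)) = 1/(-9837 + (6 + 97 - 2*97²)) = 1/(-9837 + (6 + 97 - 2*9409)) = 1/(-9837 + (6 + 97 - 18818)) = 1/(-9837 - 18715) = 1/(-28552) = -1/28552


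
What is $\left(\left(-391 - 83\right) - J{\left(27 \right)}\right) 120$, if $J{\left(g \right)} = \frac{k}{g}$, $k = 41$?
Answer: $- \frac{513560}{9} \approx -57062.0$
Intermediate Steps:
$J{\left(g \right)} = \frac{41}{g}$
$\left(\left(-391 - 83\right) - J{\left(27 \right)}\right) 120 = \left(\left(-391 - 83\right) - \frac{41}{27}\right) 120 = \left(-474 - 41 \cdot \frac{1}{27}\right) 120 = \left(-474 - \frac{41}{27}\right) 120 = \left(- \frac{12839}{27}\right) 120 = - \frac{513560}{9}$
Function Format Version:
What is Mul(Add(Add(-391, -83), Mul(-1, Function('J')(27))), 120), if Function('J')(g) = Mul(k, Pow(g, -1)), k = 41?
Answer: Rational(-513560, 9) ≈ -57062.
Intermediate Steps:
Function('J')(g) = Mul(41, Pow(g, -1))
Mul(Add(Add(-391, -83), Mul(-1, Function('J')(27))), 120) = Mul(Add(Add(-391, -83), Mul(-1, Mul(41, Pow(27, -1)))), 120) = Mul(Add(-474, Mul(-1, Mul(41, Rational(1, 27)))), 120) = Mul(Add(-474, Mul(-1, Rational(41, 27))), 120) = Mul(Add(-474, Rational(-41, 27)), 120) = Mul(Rational(-12839, 27), 120) = Rational(-513560, 9)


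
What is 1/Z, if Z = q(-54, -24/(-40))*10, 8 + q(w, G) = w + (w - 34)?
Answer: -1/1500 ≈ -0.00066667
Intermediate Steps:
q(w, G) = -42 + 2*w (q(w, G) = -8 + (w + (w - 34)) = -8 + (w + (-34 + w)) = -8 + (-34 + 2*w) = -42 + 2*w)
Z = -1500 (Z = (-42 + 2*(-54))*10 = (-42 - 108)*10 = -150*10 = -1500)
1/Z = 1/(-1500) = -1/1500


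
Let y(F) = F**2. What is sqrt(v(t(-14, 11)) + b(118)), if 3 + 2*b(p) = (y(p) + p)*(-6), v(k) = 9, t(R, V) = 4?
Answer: I*sqrt(168474)/2 ≈ 205.23*I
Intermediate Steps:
b(p) = -3/2 - 3*p - 3*p**2 (b(p) = -3/2 + ((p**2 + p)*(-6))/2 = -3/2 + ((p + p**2)*(-6))/2 = -3/2 + (-6*p - 6*p**2)/2 = -3/2 + (-3*p - 3*p**2) = -3/2 - 3*p - 3*p**2)
sqrt(v(t(-14, 11)) + b(118)) = sqrt(9 + (-3/2 - 3*118 - 3*118**2)) = sqrt(9 + (-3/2 - 354 - 3*13924)) = sqrt(9 + (-3/2 - 354 - 41772)) = sqrt(9 - 84255/2) = sqrt(-84237/2) = I*sqrt(168474)/2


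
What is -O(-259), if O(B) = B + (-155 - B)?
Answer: 155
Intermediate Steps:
O(B) = -155
-O(-259) = -1*(-155) = 155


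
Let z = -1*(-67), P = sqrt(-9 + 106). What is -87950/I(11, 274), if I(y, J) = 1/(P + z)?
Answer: -5892650 - 87950*sqrt(97) ≈ -6.7589e+6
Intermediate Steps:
P = sqrt(97) ≈ 9.8489
z = 67
I(y, J) = 1/(67 + sqrt(97)) (I(y, J) = 1/(sqrt(97) + 67) = 1/(67 + sqrt(97)))
-87950/I(11, 274) = -87950/(67/4392 - sqrt(97)/4392)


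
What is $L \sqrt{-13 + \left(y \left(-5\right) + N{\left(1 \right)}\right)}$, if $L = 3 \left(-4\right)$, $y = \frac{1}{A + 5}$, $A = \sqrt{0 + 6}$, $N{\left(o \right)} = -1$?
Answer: $- \frac{12 i \sqrt{75 + 14 \sqrt{6}}}{\sqrt{5 + \sqrt{6}}} \approx - 45.964 i$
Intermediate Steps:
$A = \sqrt{6} \approx 2.4495$
$y = \frac{1}{5 + \sqrt{6}}$ ($y = \frac{1}{\sqrt{6} + 5} = \frac{1}{5 + \sqrt{6}} \approx 0.13424$)
$L = -12$
$L \sqrt{-13 + \left(y \left(-5\right) + N{\left(1 \right)}\right)} = - 12 \sqrt{-13 - \left(1 - \left(\frac{5}{19} - \frac{\sqrt{6}}{19}\right) \left(-5\right)\right)} = - 12 \sqrt{-13 - \left(\frac{44}{19} - \frac{5 \sqrt{6}}{19}\right)} = - 12 \sqrt{- \frac{291}{19} + \frac{5 \sqrt{6}}{19}}$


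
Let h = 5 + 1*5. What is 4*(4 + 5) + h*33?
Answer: 366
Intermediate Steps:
h = 10 (h = 5 + 5 = 10)
4*(4 + 5) + h*33 = 4*(4 + 5) + 10*33 = 4*9 + 330 = 36 + 330 = 366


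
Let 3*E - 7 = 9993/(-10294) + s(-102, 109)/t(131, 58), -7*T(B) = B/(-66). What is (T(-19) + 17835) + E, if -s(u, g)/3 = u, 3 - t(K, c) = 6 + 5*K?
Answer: 332246202182/18626993 ≈ 17837.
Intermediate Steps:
t(K, c) = -3 - 5*K (t(K, c) = 3 - (6 + 5*K) = 3 + (-6 - 5*K) = -3 - 5*K)
T(B) = B/462 (T(B) = -B/(7*(-66)) = -B*(-1)/(7*66) = -(-1)*B/462 = B/462)
s(u, g) = -3*u
E = 18844403/10160178 (E = 7/3 + (9993/(-10294) + (-3*(-102))/(-3 - 5*131))/3 = 7/3 + (9993*(-1/10294) + 306/(-3 - 655))/3 = 7/3 + (-9993/10294 + 306/(-658))/3 = 7/3 + (-9993/10294 + 306*(-1/658))/3 = 7/3 + (-9993/10294 - 153/329)/3 = 7/3 + (⅓)*(-4862679/3386726) = 7/3 - 1620893/3386726 = 18844403/10160178 ≈ 1.8547)
(T(-19) + 17835) + E = ((1/462)*(-19) + 17835) + 18844403/10160178 = (-19/462 + 17835) + 18844403/10160178 = 8239751/462 + 18844403/10160178 = 332246202182/18626993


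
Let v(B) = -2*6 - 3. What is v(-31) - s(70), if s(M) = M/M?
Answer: -16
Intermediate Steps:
s(M) = 1
v(B) = -15 (v(B) = -12 - 3 = -15)
v(-31) - s(70) = -15 - 1*1 = -15 - 1 = -16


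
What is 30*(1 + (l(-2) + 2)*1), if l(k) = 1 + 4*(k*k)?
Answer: 600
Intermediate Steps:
l(k) = 1 + 4*k²
30*(1 + (l(-2) + 2)*1) = 30*(1 + ((1 + 4*(-2)²) + 2)*1) = 30*(1 + ((1 + 4*4) + 2)*1) = 30*(1 + ((1 + 16) + 2)*1) = 30*(1 + (17 + 2)*1) = 30*(1 + 19*1) = 30*(1 + 19) = 30*20 = 600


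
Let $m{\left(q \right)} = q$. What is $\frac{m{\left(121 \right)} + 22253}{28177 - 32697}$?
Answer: $- \frac{99}{20} \approx -4.95$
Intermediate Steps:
$\frac{m{\left(121 \right)} + 22253}{28177 - 32697} = \frac{121 + 22253}{28177 - 32697} = \frac{22374}{-4520} = 22374 \left(- \frac{1}{4520}\right) = - \frac{99}{20}$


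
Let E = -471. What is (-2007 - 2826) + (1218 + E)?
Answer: -4086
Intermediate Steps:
(-2007 - 2826) + (1218 + E) = (-2007 - 2826) + (1218 - 471) = -4833 + 747 = -4086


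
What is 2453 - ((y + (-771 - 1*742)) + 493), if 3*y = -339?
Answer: 3586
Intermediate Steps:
y = -113 (y = (⅓)*(-339) = -113)
2453 - ((y + (-771 - 1*742)) + 493) = 2453 - ((-113 + (-771 - 1*742)) + 493) = 2453 - ((-113 + (-771 - 742)) + 493) = 2453 - ((-113 - 1513) + 493) = 2453 - (-1626 + 493) = 2453 - 1*(-1133) = 2453 + 1133 = 3586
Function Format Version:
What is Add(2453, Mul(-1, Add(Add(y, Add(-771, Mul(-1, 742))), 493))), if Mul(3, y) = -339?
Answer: 3586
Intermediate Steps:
y = -113 (y = Mul(Rational(1, 3), -339) = -113)
Add(2453, Mul(-1, Add(Add(y, Add(-771, Mul(-1, 742))), 493))) = Add(2453, Mul(-1, Add(Add(-113, Add(-771, Mul(-1, 742))), 493))) = Add(2453, Mul(-1, Add(Add(-113, Add(-771, -742)), 493))) = Add(2453, Mul(-1, Add(Add(-113, -1513), 493))) = Add(2453, Mul(-1, Add(-1626, 493))) = Add(2453, Mul(-1, -1133)) = Add(2453, 1133) = 3586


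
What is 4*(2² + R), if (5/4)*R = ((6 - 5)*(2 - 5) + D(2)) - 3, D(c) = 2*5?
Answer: 144/5 ≈ 28.800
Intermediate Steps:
D(c) = 10
R = 16/5 (R = 4*(((6 - 5)*(2 - 5) + 10) - 3)/5 = 4*((1*(-3) + 10) - 3)/5 = 4*((-3 + 10) - 3)/5 = 4*(7 - 3)/5 = (⅘)*4 = 16/5 ≈ 3.2000)
4*(2² + R) = 4*(2² + 16/5) = 4*(4 + 16/5) = 4*(36/5) = 144/5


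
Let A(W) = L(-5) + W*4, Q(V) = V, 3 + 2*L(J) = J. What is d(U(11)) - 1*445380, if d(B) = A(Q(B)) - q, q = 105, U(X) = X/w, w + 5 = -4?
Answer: -4009445/9 ≈ -4.4549e+5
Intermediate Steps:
w = -9 (w = -5 - 4 = -9)
L(J) = -3/2 + J/2
A(W) = -4 + 4*W (A(W) = (-3/2 + (1/2)*(-5)) + W*4 = (-3/2 - 5/2) + 4*W = -4 + 4*W)
U(X) = -X/9 (U(X) = X/(-9) = X*(-1/9) = -X/9)
d(B) = -109 + 4*B (d(B) = (-4 + 4*B) - 1*105 = (-4 + 4*B) - 105 = -109 + 4*B)
d(U(11)) - 1*445380 = (-109 + 4*(-1/9*11)) - 1*445380 = (-109 + 4*(-11/9)) - 445380 = (-109 - 44/9) - 445380 = -1025/9 - 445380 = -4009445/9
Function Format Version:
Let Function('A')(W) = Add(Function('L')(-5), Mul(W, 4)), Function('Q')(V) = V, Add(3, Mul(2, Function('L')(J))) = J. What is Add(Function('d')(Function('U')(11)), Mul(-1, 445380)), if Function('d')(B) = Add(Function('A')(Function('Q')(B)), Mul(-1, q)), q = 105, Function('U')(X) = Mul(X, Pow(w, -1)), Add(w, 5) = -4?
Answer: Rational(-4009445, 9) ≈ -4.4549e+5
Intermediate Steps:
w = -9 (w = Add(-5, -4) = -9)
Function('L')(J) = Add(Rational(-3, 2), Mul(Rational(1, 2), J))
Function('A')(W) = Add(-4, Mul(4, W)) (Function('A')(W) = Add(Add(Rational(-3, 2), Mul(Rational(1, 2), -5)), Mul(W, 4)) = Add(Add(Rational(-3, 2), Rational(-5, 2)), Mul(4, W)) = Add(-4, Mul(4, W)))
Function('U')(X) = Mul(Rational(-1, 9), X) (Function('U')(X) = Mul(X, Pow(-9, -1)) = Mul(X, Rational(-1, 9)) = Mul(Rational(-1, 9), X))
Function('d')(B) = Add(-109, Mul(4, B)) (Function('d')(B) = Add(Add(-4, Mul(4, B)), Mul(-1, 105)) = Add(Add(-4, Mul(4, B)), -105) = Add(-109, Mul(4, B)))
Add(Function('d')(Function('U')(11)), Mul(-1, 445380)) = Add(Add(-109, Mul(4, Mul(Rational(-1, 9), 11))), Mul(-1, 445380)) = Add(Add(-109, Mul(4, Rational(-11, 9))), -445380) = Add(Add(-109, Rational(-44, 9)), -445380) = Add(Rational(-1025, 9), -445380) = Rational(-4009445, 9)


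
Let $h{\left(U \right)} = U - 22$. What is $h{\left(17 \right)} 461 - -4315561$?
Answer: $4313256$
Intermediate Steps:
$h{\left(U \right)} = -22 + U$ ($h{\left(U \right)} = U - 22 = -22 + U$)
$h{\left(17 \right)} 461 - -4315561 = \left(-22 + 17\right) 461 - -4315561 = \left(-5\right) 461 + 4315561 = -2305 + 4315561 = 4313256$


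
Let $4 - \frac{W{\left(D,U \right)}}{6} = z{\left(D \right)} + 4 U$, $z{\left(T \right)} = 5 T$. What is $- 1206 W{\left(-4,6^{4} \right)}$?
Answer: $37337760$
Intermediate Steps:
$W{\left(D,U \right)} = 24 - 30 D - 24 U$ ($W{\left(D,U \right)} = 24 - 6 \left(5 D + 4 U\right) = 24 - 6 \left(4 U + 5 D\right) = 24 - \left(24 U + 30 D\right) = 24 - 30 D - 24 U$)
$- 1206 W{\left(-4,6^{4} \right)} = - 1206 \left(24 - -120 - 24 \cdot 6^{4}\right) = - 1206 \left(24 + 120 - 31104\right) = \left(-1206\right) \left(-30960\right) = 37337760$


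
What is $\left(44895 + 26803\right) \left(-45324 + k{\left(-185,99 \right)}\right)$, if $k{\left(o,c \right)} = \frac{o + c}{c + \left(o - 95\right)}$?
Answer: $- \frac{588178701484}{181} \approx -3.2496 \cdot 10^{9}$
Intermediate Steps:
$k{\left(o,c \right)} = \frac{c + o}{-95 + c + o}$ ($k{\left(o,c \right)} = \frac{c + o}{c + \left(-95 + o\right)} = \frac{c + o}{-95 + c + o}$)
$\left(44895 + 26803\right) \left(-45324 + k{\left(-185,99 \right)}\right) = \left(44895 + 26803\right) \left(-45324 + \frac{99 - 185}{-95 + 99 - 185}\right) = 71698 \left(-45324 + \frac{1}{-181} \left(-86\right)\right) = 71698 \left(-45324 - - \frac{86}{181}\right) = 71698 \left(-45324 + \frac{86}{181}\right) = 71698 \left(- \frac{8203558}{181}\right) = - \frac{588178701484}{181}$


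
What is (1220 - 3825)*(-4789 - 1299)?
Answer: 15859240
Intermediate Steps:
(1220 - 3825)*(-4789 - 1299) = -2605*(-6088) = 15859240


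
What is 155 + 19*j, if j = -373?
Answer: -6932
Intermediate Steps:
155 + 19*j = 155 + 19*(-373) = 155 - 7087 = -6932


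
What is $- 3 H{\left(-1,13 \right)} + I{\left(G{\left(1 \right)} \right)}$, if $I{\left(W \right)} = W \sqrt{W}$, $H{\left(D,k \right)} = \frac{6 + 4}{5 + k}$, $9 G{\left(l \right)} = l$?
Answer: $- \frac{44}{27} \approx -1.6296$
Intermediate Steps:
$G{\left(l \right)} = \frac{l}{9}$
$H{\left(D,k \right)} = \frac{10}{5 + k}$
$I{\left(W \right)} = W^{\frac{3}{2}}$
$- 3 H{\left(-1,13 \right)} + I{\left(G{\left(1 \right)} \right)} = - 3 \frac{10}{5 + 13} + \left(\frac{1}{9} \cdot 1\right)^{\frac{3}{2}} = - 3 \cdot \frac{10}{18} + \left(\frac{1}{9}\right)^{\frac{3}{2}} = - 3 \cdot 10 \cdot \frac{1}{18} + \frac{1}{27} = \left(-3\right) \frac{5}{9} + \frac{1}{27} = - \frac{5}{3} + \frac{1}{27} = - \frac{44}{27}$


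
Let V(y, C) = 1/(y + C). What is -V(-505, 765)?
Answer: -1/260 ≈ -0.0038462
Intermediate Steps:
V(y, C) = 1/(C + y)
-V(-505, 765) = -1/(765 - 505) = -1/260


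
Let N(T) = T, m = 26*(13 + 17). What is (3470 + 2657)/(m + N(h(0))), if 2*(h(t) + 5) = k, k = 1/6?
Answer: 73524/9301 ≈ 7.9050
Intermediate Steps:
k = ⅙ ≈ 0.16667
h(t) = -59/12 (h(t) = -5 + (½)*(⅙) = -5 + 1/12 = -59/12)
m = 780 (m = 26*30 = 780)
(3470 + 2657)/(m + N(h(0))) = (3470 + 2657)/(780 - 59/12) = 6127/(9301/12) = 6127*(12/9301) = 73524/9301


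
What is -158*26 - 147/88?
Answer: -361651/88 ≈ -4109.7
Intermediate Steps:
-158*26 - 147/88 = -4108 - 147*1/88 = -4108 - 147/88 = -361651/88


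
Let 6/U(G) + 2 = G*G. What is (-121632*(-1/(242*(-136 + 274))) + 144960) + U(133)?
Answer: 310240605230/2140127 ≈ 1.4496e+5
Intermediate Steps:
U(G) = 6/(-2 + G²) (U(G) = 6/(-2 + G*G) = 6/(-2 + G²))
(-121632*(-1/(242*(-136 + 274))) + 144960) + U(133) = (-121632*(-1/(242*(-136 + 274))) + 144960) + 6/(-2 + 133²) = (-121632/(138*(-242)) + 144960) + 6/(-2 + 17689) = (-121632/(-33396) + 144960) + 6/17687 = (-121632*(-1/33396) + 144960) + 6*(1/17687) = (10136/2783 + 144960) + 6/17687 = 403433816/2783 + 6/17687 = 310240605230/2140127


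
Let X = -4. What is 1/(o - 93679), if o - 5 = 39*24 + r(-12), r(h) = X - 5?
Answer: -1/92747 ≈ -1.0782e-5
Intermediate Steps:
r(h) = -9 (r(h) = -4 - 5 = -9)
o = 932 (o = 5 + (39*24 - 9) = 5 + (936 - 9) = 5 + 927 = 932)
1/(o - 93679) = 1/(932 - 93679) = 1/(-92747) = -1/92747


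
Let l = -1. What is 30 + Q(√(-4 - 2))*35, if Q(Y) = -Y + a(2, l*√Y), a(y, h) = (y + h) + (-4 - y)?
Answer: -110 - 35*I*√6 - 35*6^(¼)*√I ≈ -148.73 - 124.47*I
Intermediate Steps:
a(y, h) = -4 + h (a(y, h) = (h + y) + (-4 - y) = -4 + h)
Q(Y) = -4 - Y - √Y (Q(Y) = -Y + (-4 - √Y) = -4 - Y - √Y)
30 + Q(√(-4 - 2))*35 = 30 + (-4 - √(-4 - 2) - √(√(-4 - 2)))*35 = 30 + (-4 - √(-6) - √(√(-6)))*35 = 30 + (-4 - I*√6 - √(I*√6))*35 = 30 + (-4 - I*√6 - 6^(¼)*√I)*35 = 30 + (-140 - 35*I*√6 - 35*6^(¼)*√I) = -110 - 35*I*√6 - 35*6^(¼)*√I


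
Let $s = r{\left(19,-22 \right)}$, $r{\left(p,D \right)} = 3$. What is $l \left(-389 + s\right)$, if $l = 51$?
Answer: $-19686$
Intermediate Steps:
$s = 3$
$l \left(-389 + s\right) = 51 \left(-389 + 3\right) = 51 \left(-386\right) = -19686$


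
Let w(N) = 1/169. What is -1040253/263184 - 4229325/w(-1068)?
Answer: -62704108135151/87728 ≈ -7.1476e+8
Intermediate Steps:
w(N) = 1/169
-1040253/263184 - 4229325/w(-1068) = -1040253/263184 - 4229325/1/169 = -1040253*1/263184 - 4229325*169 = -346751/87728 - 714755925 = -62704108135151/87728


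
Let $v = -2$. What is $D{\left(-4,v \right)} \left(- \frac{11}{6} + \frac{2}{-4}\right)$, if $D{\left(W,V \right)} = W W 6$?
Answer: $-224$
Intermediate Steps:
$D{\left(W,V \right)} = 6 W^{2}$ ($D{\left(W,V \right)} = W^{2} \cdot 6 = 6 W^{2}$)
$D{\left(-4,v \right)} \left(- \frac{11}{6} + \frac{2}{-4}\right) = 6 \left(-4\right)^{2} \left(- \frac{11}{6} + \frac{2}{-4}\right) = 6 \cdot 16 \left(\left(-11\right) \frac{1}{6} + 2 \left(- \frac{1}{4}\right)\right) = 96 \left(- \frac{11}{6} - \frac{1}{2}\right) = 96 \left(- \frac{7}{3}\right) = -224$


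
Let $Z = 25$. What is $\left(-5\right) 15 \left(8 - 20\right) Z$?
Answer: $22500$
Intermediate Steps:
$\left(-5\right) 15 \left(8 - 20\right) Z = \left(-5\right) 15 \left(8 - 20\right) 25 = \left(-75\right) \left(-12\right) 25 = 900 \cdot 25 = 22500$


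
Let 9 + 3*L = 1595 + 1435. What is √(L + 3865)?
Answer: 2*√1218 ≈ 69.800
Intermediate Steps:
L = 1007 (L = -3 + (1595 + 1435)/3 = -3 + (⅓)*3030 = -3 + 1010 = 1007)
√(L + 3865) = √(1007 + 3865) = √4872 = 2*√1218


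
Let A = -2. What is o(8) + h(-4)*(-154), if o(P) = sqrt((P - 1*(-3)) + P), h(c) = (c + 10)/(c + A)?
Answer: 154 + sqrt(19) ≈ 158.36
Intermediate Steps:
h(c) = (10 + c)/(-2 + c) (h(c) = (c + 10)/(c - 2) = (10 + c)/(-2 + c))
o(P) = sqrt(3 + 2*P) (o(P) = sqrt((P + 3) + P) = sqrt((3 + P) + P) = sqrt(3 + 2*P))
o(8) + h(-4)*(-154) = sqrt(3 + 2*8) + ((10 - 4)/(-2 - 4))*(-154) = sqrt(3 + 16) + (6/(-6))*(-154) = sqrt(19) - 1/6*6*(-154) = sqrt(19) - 1*(-154) = sqrt(19) + 154 = 154 + sqrt(19)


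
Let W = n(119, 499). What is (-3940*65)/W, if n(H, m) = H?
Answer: -256100/119 ≈ -2152.1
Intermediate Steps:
W = 119
(-3940*65)/W = -3940*65/119 = -256100*1/119 = -256100/119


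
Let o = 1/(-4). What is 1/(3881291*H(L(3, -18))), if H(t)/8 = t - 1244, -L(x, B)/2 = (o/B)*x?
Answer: -3/115887586678 ≈ -2.5887e-11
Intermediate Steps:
o = -¼ ≈ -0.25000
L(x, B) = x/(2*B) (L(x, B) = -2*(-1/(4*B))*x = -(-1)*x/(2*B) = x/(2*B))
H(t) = -9952 + 8*t (H(t) = 8*(t - 1244) = 8*(-1244 + t) = -9952 + 8*t)
1/(3881291*H(L(3, -18))) = 1/(3881291*(-9952 + 8*((½)*3/(-18)))) = 1/(3881291*(-9952 + 8*((½)*3*(-1/18)))) = 1/(3881291*(-9952 + 8*(-1/12))) = 1/(3881291*(-9952 - ⅔)) = 1/(3881291*(-29858/3)) = (1/3881291)*(-3/29858) = -3/115887586678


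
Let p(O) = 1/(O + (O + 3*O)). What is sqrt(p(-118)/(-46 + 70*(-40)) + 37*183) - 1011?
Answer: -1011 + sqrt(4772727481977685)/839570 ≈ -928.71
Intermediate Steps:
p(O) = 1/(5*O) (p(O) = 1/(O + 4*O) = 1/(5*O))
sqrt(p(-118)/(-46 + 70*(-40)) + 37*183) - 1011 = sqrt(((1/5)/(-118))/(-46 + 70*(-40)) + 37*183) - 1011 = sqrt(((1/5)*(-1/118))/(-46 - 2800) + 6771) - 1011 = sqrt(-1/590/(-2846) + 6771) - 1011 = sqrt(-1/590*(-1/2846) + 6771) - 1011 = sqrt(1/1679140 + 6771) - 1011 = sqrt(11369456941/1679140) - 1011 = sqrt(4772727481977685)/839570 - 1011 = -1011 + sqrt(4772727481977685)/839570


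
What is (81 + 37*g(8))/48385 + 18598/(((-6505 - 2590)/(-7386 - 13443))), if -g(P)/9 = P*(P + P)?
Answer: 220504530801/5177195 ≈ 42592.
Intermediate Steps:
g(P) = -18*P² (g(P) = -9*P*(P + P) = -9*P*2*P = -18*P²)
(81 + 37*g(8))/48385 + 18598/(((-6505 - 2590)/(-7386 - 13443))) = (81 + 37*(-18*8²))/48385 + 18598/(((-6505 - 2590)/(-7386 - 13443))) = (81 + 37*(-18*64))*(1/48385) + 18598/((-9095/(-20829))) = (81 + 37*(-1152))*(1/48385) + 18598/((-9095*(-1/20829))) = (81 - 42624)*(1/48385) + 18598/(9095/20829) = -42543*1/48385 + 18598*(20829/9095) = -42543/48385 + 22786926/535 = 220504530801/5177195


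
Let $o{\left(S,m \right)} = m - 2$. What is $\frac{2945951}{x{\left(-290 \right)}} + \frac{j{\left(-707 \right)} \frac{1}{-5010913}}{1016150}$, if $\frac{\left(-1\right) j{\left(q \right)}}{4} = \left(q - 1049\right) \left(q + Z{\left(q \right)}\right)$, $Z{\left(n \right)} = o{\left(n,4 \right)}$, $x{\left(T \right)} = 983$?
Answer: $\frac{1500030892036743481}{500527797778585} \approx 2996.9$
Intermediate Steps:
$o{\left(S,m \right)} = -2 + m$ ($o{\left(S,m \right)} = m - 2 = -2 + m$)
$Z{\left(n \right)} = 2$ ($Z{\left(n \right)} = -2 + 4 = 2$)
$j{\left(q \right)} = - 4 \left(-1049 + q\right) \left(2 + q\right)$ ($j{\left(q \right)} = - 4 \left(q - 1049\right) \left(q + 2\right) = - 4 \left(-1049 + q\right) \left(2 + q\right)$)
$\frac{2945951}{x{\left(-290 \right)}} + \frac{j{\left(-707 \right)} \frac{1}{-5010913}}{1016150} = \frac{2945951}{983} + \frac{\left(8392 - 4 \left(-707\right)^{2} + 4188 \left(-707\right)\right) \frac{1}{-5010913}}{1016150} = 2945951 \cdot \frac{1}{983} + \left(8392 - 1999396 - 2960916\right) \left(- \frac{1}{5010913}\right) \frac{1}{1016150} = \frac{2945951}{983} + \left(8392 - 1999396 - 2960916\right) \left(- \frac{1}{5010913}\right) \frac{1}{1016150} = \frac{2945951}{983} + \left(-4951920\right) \left(- \frac{1}{5010913}\right) \frac{1}{1016150} = \frac{2945951}{983} + \frac{4951920}{5010913} \cdot \frac{1}{1016150} = \frac{2945951}{983} + \frac{495192}{509183924495} = \frac{1500030892036743481}{500527797778585}$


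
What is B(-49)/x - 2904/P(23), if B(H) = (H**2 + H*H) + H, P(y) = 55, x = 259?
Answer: -6373/185 ≈ -34.449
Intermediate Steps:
B(H) = H + 2*H**2 (B(H) = (H**2 + H**2) + H = 2*H**2 + H = H + 2*H**2)
B(-49)/x - 2904/P(23) = -49*(1 + 2*(-49))/259 - 2904/55 = -49*(1 - 98)*(1/259) - 2904*1/55 = -49*(-97)*(1/259) - 264/5 = 4753*(1/259) - 264/5 = 679/37 - 264/5 = -6373/185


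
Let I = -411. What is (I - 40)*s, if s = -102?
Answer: 46002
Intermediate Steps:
(I - 40)*s = (-411 - 40)*(-102) = -451*(-102) = 46002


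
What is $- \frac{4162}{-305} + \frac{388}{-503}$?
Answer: $\frac{1975146}{153415} \approx 12.875$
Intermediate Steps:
$- \frac{4162}{-305} + \frac{388}{-503} = \left(-4162\right) \left(- \frac{1}{305}\right) + 388 \left(- \frac{1}{503}\right) = \frac{4162}{305} - \frac{388}{503} = \frac{1975146}{153415}$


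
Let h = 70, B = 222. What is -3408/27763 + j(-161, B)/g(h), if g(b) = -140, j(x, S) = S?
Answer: -3320253/1943410 ≈ -1.7085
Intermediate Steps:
-3408/27763 + j(-161, B)/g(h) = -3408/27763 + 222/(-140) = -3408*1/27763 + 222*(-1/140) = -3408/27763 - 111/70 = -3320253/1943410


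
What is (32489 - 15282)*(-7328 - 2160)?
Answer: -163260016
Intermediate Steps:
(32489 - 15282)*(-7328 - 2160) = 17207*(-9488) = -163260016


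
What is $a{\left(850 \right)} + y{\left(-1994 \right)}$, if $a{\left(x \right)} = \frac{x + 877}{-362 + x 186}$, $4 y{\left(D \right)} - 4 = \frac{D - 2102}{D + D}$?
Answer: $\frac{199367533}{157264786} \approx 1.2677$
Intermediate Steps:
$y{\left(D \right)} = 1 + \frac{-2102 + D}{8 D}$ ($y{\left(D \right)} = 1 + \frac{\left(D - 2102\right) \frac{1}{D + D}}{4} = 1 + \frac{\left(-2102 + D\right) \frac{1}{2 D}}{4} = 1 + \frac{\frac{1}{2} \frac{1}{D} \left(-2102 + D\right)}{4} = 1 + \frac{-2102 + D}{8 D}$)
$a{\left(x \right)} = \frac{877 + x}{-362 + 186 x}$
$a{\left(850 \right)} + y{\left(-1994 \right)} = \frac{877 + 850}{2 \left(-181 + 93 \cdot 850\right)} + \frac{-2102 + 9 \left(-1994\right)}{8 \left(-1994\right)} = \frac{1}{2} \frac{1}{-181 + 79050} \cdot 1727 + \frac{1}{8} \left(- \frac{1}{1994}\right) \left(-2102 - 17946\right) = \frac{1}{2} \cdot \frac{1}{78869} \cdot 1727 + \frac{1}{8} \left(- \frac{1}{1994}\right) \left(-20048\right) = \frac{1}{2} \cdot \frac{1}{78869} \cdot 1727 + \frac{1253}{997} = \frac{1727}{157738} + \frac{1253}{997} = \frac{199367533}{157264786}$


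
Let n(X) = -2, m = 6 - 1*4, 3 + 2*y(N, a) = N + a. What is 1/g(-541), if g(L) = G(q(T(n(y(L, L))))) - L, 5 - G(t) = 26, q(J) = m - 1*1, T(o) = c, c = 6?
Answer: 1/520 ≈ 0.0019231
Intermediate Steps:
y(N, a) = -3/2 + N/2 + a/2 (y(N, a) = -3/2 + (N + a)/2 = -3/2 + (N/2 + a/2) = -3/2 + N/2 + a/2)
m = 2 (m = 6 - 4 = 2)
T(o) = 6
q(J) = 1 (q(J) = 2 - 1*1 = 2 - 1 = 1)
G(t) = -21 (G(t) = 5 - 1*26 = 5 - 26 = -21)
g(L) = -21 - L
1/g(-541) = 1/(-21 - 1*(-541)) = 1/(-21 + 541) = 1/520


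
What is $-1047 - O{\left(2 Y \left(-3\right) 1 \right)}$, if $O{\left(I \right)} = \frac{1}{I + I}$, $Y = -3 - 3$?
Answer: $- \frac{75385}{72} \approx -1047.0$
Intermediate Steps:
$Y = -6$ ($Y = -3 - 3 = -6$)
$O{\left(I \right)} = \frac{1}{2 I}$
$-1047 - O{\left(2 Y \left(-3\right) 1 \right)} = -1047 - \frac{1}{2 \cdot 2 \left(-6\right) \left(-3\right) 1} = -1047 - \frac{1}{2 \left(-12\right) \left(-3\right) 1} = -1047 - \frac{1}{2 \cdot 36 \cdot 1} = -1047 - \frac{1}{2 \cdot 36} = -1047 - \frac{1}{2} \cdot \frac{1}{36} = -1047 - \frac{1}{72} = - \frac{75385}{72}$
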